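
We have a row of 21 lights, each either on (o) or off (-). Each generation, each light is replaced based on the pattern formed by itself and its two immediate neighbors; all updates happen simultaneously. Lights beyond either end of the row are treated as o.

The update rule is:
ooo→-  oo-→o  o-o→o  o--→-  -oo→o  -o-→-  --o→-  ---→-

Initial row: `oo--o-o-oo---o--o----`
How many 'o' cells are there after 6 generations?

1

generation 1: -o---o-ooo-----------
generation 2: o-----oo-o-----------
generation 3: o-----ooo------------
generation 4: o-----o-o------------
generation 5: o------o-------------
generation 6: o--------------------
count of o: 1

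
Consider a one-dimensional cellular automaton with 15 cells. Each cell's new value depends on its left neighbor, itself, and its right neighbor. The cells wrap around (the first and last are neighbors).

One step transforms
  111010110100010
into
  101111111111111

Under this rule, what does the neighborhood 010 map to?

1

At position 4 the neighborhood is 010; the next row has 1 there.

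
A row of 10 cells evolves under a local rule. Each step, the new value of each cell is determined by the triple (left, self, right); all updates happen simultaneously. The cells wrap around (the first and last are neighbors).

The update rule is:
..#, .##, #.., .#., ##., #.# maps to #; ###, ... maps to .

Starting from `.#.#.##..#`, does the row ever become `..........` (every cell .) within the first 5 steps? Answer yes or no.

yes

step 1: ##########
step 2: ..........
all cells are . at step 2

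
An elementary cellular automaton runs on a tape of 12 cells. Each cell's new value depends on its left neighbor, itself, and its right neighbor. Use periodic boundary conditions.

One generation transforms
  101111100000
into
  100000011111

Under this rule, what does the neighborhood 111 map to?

At position 3 the neighborhood is 111; the next row has 0 there.

0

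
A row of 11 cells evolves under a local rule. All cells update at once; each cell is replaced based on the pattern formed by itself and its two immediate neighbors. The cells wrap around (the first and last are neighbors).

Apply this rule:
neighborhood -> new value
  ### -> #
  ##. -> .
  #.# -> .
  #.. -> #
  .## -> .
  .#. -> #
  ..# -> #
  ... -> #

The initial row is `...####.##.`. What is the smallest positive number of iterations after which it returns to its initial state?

11

###.##....#
##....####.
..####.##..
##.##....##
#....####.#
.####.##...
#.##....###
....####.##
####.##....
.##....####
...####.##.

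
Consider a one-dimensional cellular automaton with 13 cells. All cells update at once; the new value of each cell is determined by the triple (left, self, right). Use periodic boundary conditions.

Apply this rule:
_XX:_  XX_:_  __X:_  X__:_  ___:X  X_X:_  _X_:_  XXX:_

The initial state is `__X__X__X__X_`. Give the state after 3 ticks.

X____________

tick 1: X____________
tick 2: __XXXXXXXXXX_
tick 3: X____________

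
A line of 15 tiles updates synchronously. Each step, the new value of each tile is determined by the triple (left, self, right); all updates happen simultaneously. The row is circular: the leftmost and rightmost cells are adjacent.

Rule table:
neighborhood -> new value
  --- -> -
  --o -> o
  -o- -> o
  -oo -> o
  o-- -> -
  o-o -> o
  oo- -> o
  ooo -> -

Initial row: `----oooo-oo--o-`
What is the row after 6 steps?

---oo--oooo-oo-
--ooo-oo--oooo-
-oo-oooo-oo--o-
ooooo--oooo-oo-
o---o-oo--ooooo
o--ooooo-oo----

o--ooooo-oo----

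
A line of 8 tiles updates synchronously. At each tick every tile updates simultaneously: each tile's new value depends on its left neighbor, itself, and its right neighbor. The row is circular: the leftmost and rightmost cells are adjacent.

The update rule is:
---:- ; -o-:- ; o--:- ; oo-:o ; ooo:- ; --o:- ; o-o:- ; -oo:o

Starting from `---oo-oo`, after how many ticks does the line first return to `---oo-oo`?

1

---oo-oo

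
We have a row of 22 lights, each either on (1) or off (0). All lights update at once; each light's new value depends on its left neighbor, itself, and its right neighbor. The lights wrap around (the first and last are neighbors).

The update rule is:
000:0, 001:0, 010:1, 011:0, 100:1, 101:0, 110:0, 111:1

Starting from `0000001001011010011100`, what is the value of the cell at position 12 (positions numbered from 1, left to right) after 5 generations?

0

0000001101000011001010
0000000001100000101011
1000000000010000101000
1100000000011000101100
0010000000000100100010
position 12 holds 0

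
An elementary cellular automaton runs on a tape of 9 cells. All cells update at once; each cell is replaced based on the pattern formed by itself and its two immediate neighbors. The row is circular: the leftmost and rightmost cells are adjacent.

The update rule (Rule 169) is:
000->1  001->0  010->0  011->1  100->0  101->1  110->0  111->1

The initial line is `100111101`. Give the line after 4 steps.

101011001

000111011
010110110
001101100
101011001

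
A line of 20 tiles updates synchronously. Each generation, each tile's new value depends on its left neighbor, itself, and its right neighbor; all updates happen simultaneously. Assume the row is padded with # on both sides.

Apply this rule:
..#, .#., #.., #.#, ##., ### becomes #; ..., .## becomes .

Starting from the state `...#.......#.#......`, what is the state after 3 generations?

generation 1: #.###.....#####....#
generation 2: ##.###...#.#####..#.
generation 3: ###.###.###.########

###.###.###.########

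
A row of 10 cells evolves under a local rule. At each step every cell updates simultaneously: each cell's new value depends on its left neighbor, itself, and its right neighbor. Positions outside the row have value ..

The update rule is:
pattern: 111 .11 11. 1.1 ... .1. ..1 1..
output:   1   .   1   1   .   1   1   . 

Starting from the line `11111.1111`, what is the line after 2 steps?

1.11111.11

step 1: .11111.111
step 2: 1.11111.11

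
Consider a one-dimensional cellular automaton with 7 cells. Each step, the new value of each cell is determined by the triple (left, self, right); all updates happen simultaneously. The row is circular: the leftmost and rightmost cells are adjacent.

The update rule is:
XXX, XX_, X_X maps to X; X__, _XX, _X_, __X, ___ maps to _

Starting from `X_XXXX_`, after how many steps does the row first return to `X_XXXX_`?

step 1: _X_XXXX
step 2: X_X_XXX
step 3: XX_X_XX
step 4: XXX_X_X
step 5: XXXX_X_
step 6: _XXXX_X
step 7: X_XXXX_

7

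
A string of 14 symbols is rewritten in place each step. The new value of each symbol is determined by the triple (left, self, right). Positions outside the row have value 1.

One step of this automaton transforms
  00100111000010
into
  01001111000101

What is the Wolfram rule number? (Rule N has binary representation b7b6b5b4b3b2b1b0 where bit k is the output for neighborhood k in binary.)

position 6: 111 → 1  (bit 7 = 1)
position 7: 110 → 1  (bit 6 = 1)
position 13: 101 → 1  (bit 5 = 1)
position 0: 100 → 0  (bit 4 = 0)
position 5: 011 → 1  (bit 3 = 1)
position 2: 010 → 0  (bit 2 = 0)
position 1: 001 → 1  (bit 1 = 1)
position 9: 000 → 0  (bit 0 = 0)
bits b7..b0 = 11101010 = 234

234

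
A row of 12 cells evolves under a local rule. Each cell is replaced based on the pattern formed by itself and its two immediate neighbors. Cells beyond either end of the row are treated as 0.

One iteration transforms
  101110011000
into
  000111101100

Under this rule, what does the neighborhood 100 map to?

1

At position 5 the neighborhood is 100; the next row has 1 there.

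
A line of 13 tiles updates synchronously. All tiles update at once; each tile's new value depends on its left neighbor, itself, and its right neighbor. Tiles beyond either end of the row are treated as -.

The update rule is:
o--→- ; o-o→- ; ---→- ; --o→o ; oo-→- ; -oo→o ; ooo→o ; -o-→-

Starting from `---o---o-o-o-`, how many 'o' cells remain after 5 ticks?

1

--o---o------
-o---o-------
o---o--------
---o---------
--o----------
count of o: 1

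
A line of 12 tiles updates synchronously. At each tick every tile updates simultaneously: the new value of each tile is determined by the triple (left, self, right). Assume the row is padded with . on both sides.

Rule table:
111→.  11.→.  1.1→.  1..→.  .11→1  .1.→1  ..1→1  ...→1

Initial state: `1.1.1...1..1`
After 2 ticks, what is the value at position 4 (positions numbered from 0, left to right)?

1.1.1.111.11
1.1.1.1...1.
position 4 holds 1

1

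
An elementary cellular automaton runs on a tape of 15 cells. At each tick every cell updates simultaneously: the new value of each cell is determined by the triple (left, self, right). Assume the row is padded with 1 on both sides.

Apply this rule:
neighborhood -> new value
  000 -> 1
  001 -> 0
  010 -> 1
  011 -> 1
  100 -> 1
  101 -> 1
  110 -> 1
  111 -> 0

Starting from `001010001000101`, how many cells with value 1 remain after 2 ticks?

9

101111101110111
111000111011100
count of 1: 9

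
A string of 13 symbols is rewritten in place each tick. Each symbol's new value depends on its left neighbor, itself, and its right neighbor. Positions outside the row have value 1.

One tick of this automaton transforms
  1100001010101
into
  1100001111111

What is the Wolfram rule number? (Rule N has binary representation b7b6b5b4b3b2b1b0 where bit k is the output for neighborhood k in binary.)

position 0: 111 → 1  (bit 7 = 1)
position 1: 110 → 1  (bit 6 = 1)
position 7: 101 → 1  (bit 5 = 1)
position 2: 100 → 0  (bit 4 = 0)
position 12: 011 → 1  (bit 3 = 1)
position 6: 010 → 1  (bit 2 = 1)
position 5: 001 → 0  (bit 1 = 0)
position 3: 000 → 0  (bit 0 = 0)
bits b7..b0 = 11101100 = 236

236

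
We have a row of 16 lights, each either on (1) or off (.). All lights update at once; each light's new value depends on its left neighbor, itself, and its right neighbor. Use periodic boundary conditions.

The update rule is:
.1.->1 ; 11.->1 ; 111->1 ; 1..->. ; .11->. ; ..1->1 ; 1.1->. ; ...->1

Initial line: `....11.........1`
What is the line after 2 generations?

.111.1.111111111
..11.1..11111111

..11.1..11111111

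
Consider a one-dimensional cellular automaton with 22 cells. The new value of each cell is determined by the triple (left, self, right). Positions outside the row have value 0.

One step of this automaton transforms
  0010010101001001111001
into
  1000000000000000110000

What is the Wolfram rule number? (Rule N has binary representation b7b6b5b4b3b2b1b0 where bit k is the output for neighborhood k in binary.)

129

position 16: 111 → 1  (bit 7 = 1)
position 18: 110 → 0  (bit 6 = 0)
position 6: 101 → 0  (bit 5 = 0)
position 3: 100 → 0  (bit 4 = 0)
position 15: 011 → 0  (bit 3 = 0)
position 2: 010 → 0  (bit 2 = 0)
position 1: 001 → 0  (bit 1 = 0)
position 0: 000 → 1  (bit 0 = 1)
bits b7..b0 = 10000001 = 129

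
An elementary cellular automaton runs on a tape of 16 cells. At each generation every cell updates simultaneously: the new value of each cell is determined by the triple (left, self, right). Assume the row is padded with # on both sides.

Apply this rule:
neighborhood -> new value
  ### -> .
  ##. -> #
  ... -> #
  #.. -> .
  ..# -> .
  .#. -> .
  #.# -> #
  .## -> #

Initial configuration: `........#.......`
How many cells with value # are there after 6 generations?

7

.######...#####.
##....#.#.#...##
.#.##..#.#..#.#.
#.###...#....#.#
###.#.#...##..##
..##.#..#.##..#.
count of #: 7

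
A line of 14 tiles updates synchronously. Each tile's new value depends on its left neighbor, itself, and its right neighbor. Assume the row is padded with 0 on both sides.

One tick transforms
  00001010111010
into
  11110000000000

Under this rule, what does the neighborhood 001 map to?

At position 3 the neighborhood is 001; the next row has 1 there.

1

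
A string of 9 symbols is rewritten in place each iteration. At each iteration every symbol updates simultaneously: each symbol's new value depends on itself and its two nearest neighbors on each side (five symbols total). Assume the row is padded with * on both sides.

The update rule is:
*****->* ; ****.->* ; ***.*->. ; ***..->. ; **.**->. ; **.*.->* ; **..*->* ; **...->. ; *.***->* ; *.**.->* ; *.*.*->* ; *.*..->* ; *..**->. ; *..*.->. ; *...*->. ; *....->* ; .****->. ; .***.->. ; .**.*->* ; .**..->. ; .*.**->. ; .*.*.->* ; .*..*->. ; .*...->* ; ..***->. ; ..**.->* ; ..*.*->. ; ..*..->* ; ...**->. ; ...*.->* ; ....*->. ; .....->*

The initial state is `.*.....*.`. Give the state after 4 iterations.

**.*..**.

*****.*..
****.**..
***..*.*.
**.*..**.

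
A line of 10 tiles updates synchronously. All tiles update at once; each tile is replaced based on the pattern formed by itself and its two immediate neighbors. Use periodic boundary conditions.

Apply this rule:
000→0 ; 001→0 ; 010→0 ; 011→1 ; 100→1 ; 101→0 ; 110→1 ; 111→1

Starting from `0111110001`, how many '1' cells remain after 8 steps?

step 1: 0111111000
step 2: 0111111100
step 3: 0111111110
step 4: 0111111111
step 5: 0111111111  (fixed point — unchanged through step 8)
count of 1: 9

9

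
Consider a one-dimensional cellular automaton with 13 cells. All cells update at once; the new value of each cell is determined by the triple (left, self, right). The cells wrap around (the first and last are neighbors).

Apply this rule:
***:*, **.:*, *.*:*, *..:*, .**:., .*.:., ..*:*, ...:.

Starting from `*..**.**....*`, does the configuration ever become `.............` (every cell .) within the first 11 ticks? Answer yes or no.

***.**.**..*.
.***.**.***.*
*.***.**.***.
.*.***.**.***
*.*.***.**.**
**.*.***.**.*
***.*.***.**.
.***.*.***.**
*.***.*.***.*
**.***.*.***.
.**.***.*.***
tick 11 is .**.***.*.***, still not uniform .

no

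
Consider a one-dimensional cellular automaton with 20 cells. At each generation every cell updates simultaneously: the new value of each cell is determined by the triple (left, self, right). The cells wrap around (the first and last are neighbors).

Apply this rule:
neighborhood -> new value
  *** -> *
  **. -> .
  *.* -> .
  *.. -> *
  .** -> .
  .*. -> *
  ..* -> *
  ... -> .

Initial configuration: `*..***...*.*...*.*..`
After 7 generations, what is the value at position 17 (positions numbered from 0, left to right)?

generation 1: ***.*.*.**.**.**.***
generation 2: **..*.*...........**
generation 3: *.***.**.........*.*
generation 4: ...*....*.......**..
generation 5: ..***..***.....*..*.
generation 6: .*.*.**.*.*...******
generation 7: .*.*....*.**.*.****.
position 17 holds *

*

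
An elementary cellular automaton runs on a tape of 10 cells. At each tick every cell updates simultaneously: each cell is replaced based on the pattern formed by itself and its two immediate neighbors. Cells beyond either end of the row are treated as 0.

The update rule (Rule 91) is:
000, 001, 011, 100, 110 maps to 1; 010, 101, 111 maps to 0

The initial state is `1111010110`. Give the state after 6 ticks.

1111001011

tick 1: 1001000111
tick 2: 0110111101
tick 3: 1110100100
tick 4: 1010011011
tick 5: 0001111011
tick 6: 1111001011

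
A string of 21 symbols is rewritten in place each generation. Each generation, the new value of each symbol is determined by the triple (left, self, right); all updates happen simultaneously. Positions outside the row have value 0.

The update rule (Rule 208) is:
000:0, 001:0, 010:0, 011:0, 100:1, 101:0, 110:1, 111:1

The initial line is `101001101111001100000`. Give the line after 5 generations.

generation 1: 000100100111100110000
generation 2: 000010010011110011000
generation 3: 000001001001111001100
generation 4: 000000100100111100110
generation 5: 000000010010011110011

000000010010011110011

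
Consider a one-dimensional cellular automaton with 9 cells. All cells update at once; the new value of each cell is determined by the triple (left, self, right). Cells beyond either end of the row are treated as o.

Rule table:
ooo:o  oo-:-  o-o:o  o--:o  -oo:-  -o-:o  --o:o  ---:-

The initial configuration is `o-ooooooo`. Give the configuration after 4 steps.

o-ooo-ooo

-o-oooooo
ooo-ooooo
oo-o-oooo
o-ooo-ooo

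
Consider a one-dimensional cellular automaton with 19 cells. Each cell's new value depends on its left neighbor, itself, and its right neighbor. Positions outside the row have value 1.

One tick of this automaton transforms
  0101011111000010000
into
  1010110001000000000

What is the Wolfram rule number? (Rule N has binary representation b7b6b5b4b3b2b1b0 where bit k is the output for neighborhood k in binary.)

position 6: 111 → 0  (bit 7 = 0)
position 9: 110 → 1  (bit 6 = 1)
position 0: 101 → 1  (bit 5 = 1)
position 10: 100 → 0  (bit 4 = 0)
position 5: 011 → 1  (bit 3 = 1)
position 1: 010 → 0  (bit 2 = 0)
position 13: 001 → 0  (bit 1 = 0)
position 11: 000 → 0  (bit 0 = 0)
bits b7..b0 = 01101000 = 104

104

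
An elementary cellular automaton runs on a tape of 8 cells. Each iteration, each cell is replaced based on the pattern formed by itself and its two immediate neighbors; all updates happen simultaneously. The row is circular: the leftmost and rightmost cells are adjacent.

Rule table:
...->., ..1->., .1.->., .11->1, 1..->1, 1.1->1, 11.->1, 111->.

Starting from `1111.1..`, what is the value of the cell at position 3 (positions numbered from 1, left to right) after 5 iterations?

.

1..11.1.
.1.111.1
1.11.11.
.1111111
11.....1
position 3 holds .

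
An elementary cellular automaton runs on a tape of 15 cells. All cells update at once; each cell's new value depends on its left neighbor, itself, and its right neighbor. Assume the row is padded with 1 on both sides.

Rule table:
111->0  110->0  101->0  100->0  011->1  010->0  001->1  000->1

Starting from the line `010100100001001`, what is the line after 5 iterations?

011100001100111

iteration 1: 000001001110011
iteration 2: 011110011000110
iteration 3: 010000110011100
iteration 4: 000111100110001
iteration 5: 011100001100111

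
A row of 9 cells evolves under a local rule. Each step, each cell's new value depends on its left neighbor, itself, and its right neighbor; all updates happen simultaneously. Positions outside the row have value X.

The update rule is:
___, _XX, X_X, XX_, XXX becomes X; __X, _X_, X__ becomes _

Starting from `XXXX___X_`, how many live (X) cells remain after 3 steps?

7

XXXX_X__X
XXXXX___X
XXXXX_X_X
count of X: 7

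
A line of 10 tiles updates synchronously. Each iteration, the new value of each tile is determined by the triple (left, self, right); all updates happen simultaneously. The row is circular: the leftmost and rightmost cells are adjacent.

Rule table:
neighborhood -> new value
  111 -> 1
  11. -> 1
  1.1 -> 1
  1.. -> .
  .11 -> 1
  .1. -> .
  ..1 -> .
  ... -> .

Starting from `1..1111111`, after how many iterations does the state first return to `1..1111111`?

1

iteration 1: 1..1111111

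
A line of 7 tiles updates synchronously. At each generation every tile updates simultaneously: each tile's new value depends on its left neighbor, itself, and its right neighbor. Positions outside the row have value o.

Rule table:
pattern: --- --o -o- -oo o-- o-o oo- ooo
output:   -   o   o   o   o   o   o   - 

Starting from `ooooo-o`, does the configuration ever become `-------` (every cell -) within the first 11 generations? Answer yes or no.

----ooo
o--oo--
ooooooo
-------
all cells are - at generation 4

yes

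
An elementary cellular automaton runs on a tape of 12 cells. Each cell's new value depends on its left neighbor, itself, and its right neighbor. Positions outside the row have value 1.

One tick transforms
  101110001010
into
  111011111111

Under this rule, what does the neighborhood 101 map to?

1

At position 1 the neighborhood is 101; the next row has 1 there.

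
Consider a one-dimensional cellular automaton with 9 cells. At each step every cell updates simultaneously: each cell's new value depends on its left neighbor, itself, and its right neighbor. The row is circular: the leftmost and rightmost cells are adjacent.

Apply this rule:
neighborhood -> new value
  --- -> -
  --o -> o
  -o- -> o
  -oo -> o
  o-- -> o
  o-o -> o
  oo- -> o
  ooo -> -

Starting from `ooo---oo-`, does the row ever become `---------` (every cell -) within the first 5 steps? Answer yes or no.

step 1: o-oo-oooo
step 2: oooooo---
step 3: o----oo-o
step 4: oo--ooooo
step 5: -oooo----
step 5 is -oooo----, still not uniform -

no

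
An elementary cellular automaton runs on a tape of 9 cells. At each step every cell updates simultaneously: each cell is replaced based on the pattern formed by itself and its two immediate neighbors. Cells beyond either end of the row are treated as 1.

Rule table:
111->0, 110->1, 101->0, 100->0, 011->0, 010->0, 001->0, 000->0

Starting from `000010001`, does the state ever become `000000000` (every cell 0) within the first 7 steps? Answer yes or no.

yes

step 1: 000000000
all cells are 0 at step 1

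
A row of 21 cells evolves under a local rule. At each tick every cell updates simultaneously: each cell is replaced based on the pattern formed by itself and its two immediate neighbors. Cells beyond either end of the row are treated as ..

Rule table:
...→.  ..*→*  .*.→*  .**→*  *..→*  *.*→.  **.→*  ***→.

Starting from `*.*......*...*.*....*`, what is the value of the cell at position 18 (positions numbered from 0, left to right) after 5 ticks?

*.**....***.**.**..**
*.***..**.*.**.******
*.*.*****.*.**.*....*
*.*.*...*.*.**.**..**
*.*.**.**.*.**.******
position 18 holds *

*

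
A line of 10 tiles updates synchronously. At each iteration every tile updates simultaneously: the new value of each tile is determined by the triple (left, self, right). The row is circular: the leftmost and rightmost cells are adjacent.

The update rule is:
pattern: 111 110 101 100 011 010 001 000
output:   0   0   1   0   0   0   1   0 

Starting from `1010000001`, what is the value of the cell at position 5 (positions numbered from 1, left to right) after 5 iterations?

0100000010
1000000100
0000001001
0000010010
0000100100
position 5 holds 1

1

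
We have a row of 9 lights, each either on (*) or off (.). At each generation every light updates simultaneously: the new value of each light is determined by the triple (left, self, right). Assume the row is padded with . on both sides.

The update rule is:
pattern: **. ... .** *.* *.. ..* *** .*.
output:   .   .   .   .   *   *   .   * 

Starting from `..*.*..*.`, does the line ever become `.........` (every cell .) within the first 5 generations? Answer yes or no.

.**.*****
*........
**.......
..*......
.***.....
generation 5 is .***....., still not uniform .

no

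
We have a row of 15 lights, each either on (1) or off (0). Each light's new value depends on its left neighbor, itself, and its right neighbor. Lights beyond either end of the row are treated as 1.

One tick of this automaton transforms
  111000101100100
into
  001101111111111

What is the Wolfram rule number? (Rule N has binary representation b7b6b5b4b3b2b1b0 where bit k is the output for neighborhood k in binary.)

126

position 0: 111 → 0  (bit 7 = 0)
position 2: 110 → 1  (bit 6 = 1)
position 7: 101 → 1  (bit 5 = 1)
position 3: 100 → 1  (bit 4 = 1)
position 8: 011 → 1  (bit 3 = 1)
position 6: 010 → 1  (bit 2 = 1)
position 5: 001 → 1  (bit 1 = 1)
position 4: 000 → 0  (bit 0 = 0)
bits b7..b0 = 01111110 = 126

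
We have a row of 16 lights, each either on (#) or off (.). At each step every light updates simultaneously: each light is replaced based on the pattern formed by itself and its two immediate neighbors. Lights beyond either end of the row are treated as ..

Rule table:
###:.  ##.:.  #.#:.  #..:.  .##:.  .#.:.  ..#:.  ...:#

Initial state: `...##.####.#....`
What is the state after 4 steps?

##...........###
...#########....
##...........###  (repeats step 1; period 2)
step 4: ...#########....

...#########....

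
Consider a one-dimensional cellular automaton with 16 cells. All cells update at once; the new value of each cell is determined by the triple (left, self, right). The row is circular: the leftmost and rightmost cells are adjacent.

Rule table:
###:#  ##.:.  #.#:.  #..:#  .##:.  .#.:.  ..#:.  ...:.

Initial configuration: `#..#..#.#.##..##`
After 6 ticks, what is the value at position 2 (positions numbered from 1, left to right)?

.#..#.......#..#
..#..#.......#..
...#..#.......#.
....#..#.......#
#....#..#.......
.#....#..#......
position 2 holds #

#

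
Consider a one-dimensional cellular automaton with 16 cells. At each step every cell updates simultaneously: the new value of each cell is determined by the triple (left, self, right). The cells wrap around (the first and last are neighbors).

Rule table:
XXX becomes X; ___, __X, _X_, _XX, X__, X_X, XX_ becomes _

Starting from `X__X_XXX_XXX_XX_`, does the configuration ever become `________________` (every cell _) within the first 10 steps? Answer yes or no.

yes

______X___X_____
________________
all cells are _ at step 2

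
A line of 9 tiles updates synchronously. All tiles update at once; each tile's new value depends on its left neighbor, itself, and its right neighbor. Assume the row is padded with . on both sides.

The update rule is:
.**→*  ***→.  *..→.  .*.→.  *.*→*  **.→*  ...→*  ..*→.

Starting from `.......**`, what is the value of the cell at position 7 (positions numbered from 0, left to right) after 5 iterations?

******.**
*....****
..**.*..*
*.***....
.**.*.***
position 7 holds *

*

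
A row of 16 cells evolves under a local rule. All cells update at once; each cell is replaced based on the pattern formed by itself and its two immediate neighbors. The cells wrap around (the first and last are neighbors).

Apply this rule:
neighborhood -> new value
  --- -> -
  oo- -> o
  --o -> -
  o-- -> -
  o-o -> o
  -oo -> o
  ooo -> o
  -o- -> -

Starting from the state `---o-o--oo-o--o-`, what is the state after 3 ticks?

--------ooo-----

----o---ooo-----
--------ooo-----
--------ooo-----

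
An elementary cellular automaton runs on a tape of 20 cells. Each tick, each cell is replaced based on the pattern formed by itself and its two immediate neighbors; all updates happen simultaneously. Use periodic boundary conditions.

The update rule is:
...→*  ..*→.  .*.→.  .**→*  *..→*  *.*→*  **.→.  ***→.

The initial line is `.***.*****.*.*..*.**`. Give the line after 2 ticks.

**..**....*.*.*..**.
*.*.*.***..*.*.*.*.*

*.*.*.***..*.*.*.*.*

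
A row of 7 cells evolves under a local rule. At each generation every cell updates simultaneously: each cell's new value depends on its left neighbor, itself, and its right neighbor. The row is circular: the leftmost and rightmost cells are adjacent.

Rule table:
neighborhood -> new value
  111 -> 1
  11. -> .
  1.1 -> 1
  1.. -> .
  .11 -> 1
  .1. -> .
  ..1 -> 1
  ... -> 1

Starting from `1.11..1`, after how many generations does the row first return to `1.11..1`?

.11..11
11..11.
1..11.1
..11.11
.11.11.
11.11..
1.11..1

7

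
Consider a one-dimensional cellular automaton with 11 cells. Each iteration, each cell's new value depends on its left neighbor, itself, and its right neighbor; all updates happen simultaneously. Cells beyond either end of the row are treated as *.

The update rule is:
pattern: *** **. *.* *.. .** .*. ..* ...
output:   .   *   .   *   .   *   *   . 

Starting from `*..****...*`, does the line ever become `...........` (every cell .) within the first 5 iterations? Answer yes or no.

***...**.*.
..**.*.*.*.
**.*.*.*.*.
.*.*.*.*.*.
.*.*.*.*.*.
iteration 5 is .*.*.*.*.*., still not uniform .

no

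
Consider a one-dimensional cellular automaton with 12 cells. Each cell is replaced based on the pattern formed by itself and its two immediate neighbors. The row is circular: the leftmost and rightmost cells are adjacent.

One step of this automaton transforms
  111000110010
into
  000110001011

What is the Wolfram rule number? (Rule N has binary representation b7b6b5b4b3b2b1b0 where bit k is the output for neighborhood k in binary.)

position 1: 111 → 0  (bit 7 = 0)
position 2: 110 → 0  (bit 6 = 0)
position 11: 101 → 1  (bit 5 = 1)
position 3: 100 → 1  (bit 4 = 1)
position 0: 011 → 0  (bit 3 = 0)
position 10: 010 → 1  (bit 2 = 1)
position 5: 001 → 0  (bit 1 = 0)
position 4: 000 → 1  (bit 0 = 1)
bits b7..b0 = 00110101 = 53

53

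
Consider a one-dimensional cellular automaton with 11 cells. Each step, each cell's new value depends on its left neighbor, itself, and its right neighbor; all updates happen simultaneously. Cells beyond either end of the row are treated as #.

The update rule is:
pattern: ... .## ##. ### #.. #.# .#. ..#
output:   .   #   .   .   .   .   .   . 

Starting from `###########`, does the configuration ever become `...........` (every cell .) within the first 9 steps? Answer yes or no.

yes

step 1: ...........
all cells are . at step 1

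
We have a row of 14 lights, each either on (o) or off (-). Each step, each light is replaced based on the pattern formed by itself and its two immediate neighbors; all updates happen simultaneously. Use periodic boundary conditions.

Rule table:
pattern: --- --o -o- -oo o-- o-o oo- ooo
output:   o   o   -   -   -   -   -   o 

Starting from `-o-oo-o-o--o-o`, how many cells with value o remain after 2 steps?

----------o---
oooooooooo--oo
count of o: 12

12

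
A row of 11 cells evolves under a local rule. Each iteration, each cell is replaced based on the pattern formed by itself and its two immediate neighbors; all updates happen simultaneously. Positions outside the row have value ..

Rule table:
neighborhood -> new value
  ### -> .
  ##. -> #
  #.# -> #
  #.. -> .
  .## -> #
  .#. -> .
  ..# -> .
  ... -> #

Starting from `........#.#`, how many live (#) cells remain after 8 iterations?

2

iteration 1: #######..#.
iteration 2: #.....#....
iteration 3: ..###...###
iteration 4: #.#.#.#.#.#
iteration 5: .#.#.#.#.#.
iteration 6: ..#.#.#.#..
iteration 7: #..#.#.#..#
iteration 8: ....#.#....
count of #: 2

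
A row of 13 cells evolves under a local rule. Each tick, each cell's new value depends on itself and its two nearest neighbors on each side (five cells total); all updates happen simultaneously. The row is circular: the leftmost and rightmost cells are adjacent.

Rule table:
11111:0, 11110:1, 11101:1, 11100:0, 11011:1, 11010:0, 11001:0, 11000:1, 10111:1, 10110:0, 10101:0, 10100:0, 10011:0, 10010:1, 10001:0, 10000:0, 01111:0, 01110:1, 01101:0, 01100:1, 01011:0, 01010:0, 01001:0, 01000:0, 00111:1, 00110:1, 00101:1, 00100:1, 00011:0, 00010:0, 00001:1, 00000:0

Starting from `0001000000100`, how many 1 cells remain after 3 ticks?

4

0101000010100
0100001010000
0100101000001
count of 1: 4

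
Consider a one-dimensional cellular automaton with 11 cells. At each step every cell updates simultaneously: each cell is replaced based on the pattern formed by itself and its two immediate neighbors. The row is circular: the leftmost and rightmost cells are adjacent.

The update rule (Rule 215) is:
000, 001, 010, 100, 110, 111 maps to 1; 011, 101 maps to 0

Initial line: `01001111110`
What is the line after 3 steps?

11110111111
11110011111
11111101111

11111101111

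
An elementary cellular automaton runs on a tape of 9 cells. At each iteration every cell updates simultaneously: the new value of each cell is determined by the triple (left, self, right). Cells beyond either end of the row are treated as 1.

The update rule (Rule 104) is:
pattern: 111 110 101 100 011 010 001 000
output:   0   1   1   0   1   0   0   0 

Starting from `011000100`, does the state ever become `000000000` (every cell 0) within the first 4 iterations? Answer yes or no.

iteration 1: 111000000
iteration 2: 001000000
iteration 3: 000000000
all cells are 0 at iteration 3

yes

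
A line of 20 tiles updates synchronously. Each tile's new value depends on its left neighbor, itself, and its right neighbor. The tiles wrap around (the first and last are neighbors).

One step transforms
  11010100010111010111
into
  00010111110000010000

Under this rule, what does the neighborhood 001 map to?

1

At position 8 the neighborhood is 001; the next row has 1 there.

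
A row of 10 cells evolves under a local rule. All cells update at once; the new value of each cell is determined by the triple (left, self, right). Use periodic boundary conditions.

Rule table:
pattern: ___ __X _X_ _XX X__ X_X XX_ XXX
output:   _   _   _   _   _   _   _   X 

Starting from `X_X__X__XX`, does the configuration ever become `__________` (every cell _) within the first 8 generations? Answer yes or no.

yes

_________X
__________
all cells are _ at generation 2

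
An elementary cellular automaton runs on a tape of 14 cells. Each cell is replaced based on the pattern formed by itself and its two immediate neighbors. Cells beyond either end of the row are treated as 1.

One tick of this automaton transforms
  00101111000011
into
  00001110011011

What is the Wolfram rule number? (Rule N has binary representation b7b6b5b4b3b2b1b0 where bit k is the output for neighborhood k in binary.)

137

position 5: 111 → 1  (bit 7 = 1)
position 7: 110 → 0  (bit 6 = 0)
position 3: 101 → 0  (bit 5 = 0)
position 0: 100 → 0  (bit 4 = 0)
position 4: 011 → 1  (bit 3 = 1)
position 2: 010 → 0  (bit 2 = 0)
position 1: 001 → 0  (bit 1 = 0)
position 9: 000 → 1  (bit 0 = 1)
bits b7..b0 = 10001001 = 137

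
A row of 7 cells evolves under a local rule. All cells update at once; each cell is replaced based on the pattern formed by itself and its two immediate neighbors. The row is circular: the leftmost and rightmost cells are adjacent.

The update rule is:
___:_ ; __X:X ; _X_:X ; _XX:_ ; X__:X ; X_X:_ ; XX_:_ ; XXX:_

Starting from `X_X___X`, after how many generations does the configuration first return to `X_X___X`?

generation 1: __XX_X_
generation 2: _X___XX
generation 3: _XX_X__
generation 4: X___XX_
generation 5: XX_X___
generation 6: ___XX_X
generation 7: X_X___X

7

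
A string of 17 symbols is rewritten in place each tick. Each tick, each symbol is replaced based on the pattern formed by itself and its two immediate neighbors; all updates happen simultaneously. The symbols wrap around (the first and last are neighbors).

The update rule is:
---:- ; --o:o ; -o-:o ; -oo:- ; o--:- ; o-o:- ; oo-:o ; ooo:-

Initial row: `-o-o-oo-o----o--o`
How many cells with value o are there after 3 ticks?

-o-o--o-o---oo-oo
-o-o-oo-o--o-o--o
-o-o--o-o-oo-o-oo
count of o: 9

9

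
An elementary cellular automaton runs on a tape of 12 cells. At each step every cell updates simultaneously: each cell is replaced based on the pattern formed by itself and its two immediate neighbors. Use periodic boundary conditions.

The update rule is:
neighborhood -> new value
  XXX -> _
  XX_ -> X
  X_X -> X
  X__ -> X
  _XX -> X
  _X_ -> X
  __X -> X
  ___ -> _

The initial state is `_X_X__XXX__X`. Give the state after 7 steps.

XXXXXXX_XXXX
______XXX___
_____XX_XX__
____XXXXXXX_
___XX_____XX
X_XXXX___XXX
XXX__XX_XX__

XXX__XX_XX__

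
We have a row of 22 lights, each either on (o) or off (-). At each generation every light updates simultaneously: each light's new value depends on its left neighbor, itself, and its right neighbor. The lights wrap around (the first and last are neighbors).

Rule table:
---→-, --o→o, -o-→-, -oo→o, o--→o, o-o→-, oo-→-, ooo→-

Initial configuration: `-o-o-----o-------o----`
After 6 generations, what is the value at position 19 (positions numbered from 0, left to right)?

-

generation 1: o---o---o-o-----o-o---
generation 2: -o-o-o-o---o---o---o-o
generation 3: --------o-o-o-o-o-o---
generation 4: -------o-----------o--
generation 5: ------o-o---------o-o-
generation 6: -----o---o-------o---o
position 19 holds -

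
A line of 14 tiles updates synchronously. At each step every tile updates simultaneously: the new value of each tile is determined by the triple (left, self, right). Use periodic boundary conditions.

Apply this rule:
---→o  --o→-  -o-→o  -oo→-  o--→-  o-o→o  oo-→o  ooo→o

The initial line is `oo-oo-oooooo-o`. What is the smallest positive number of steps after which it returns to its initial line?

step 1: ooo-oo-oooooo-
step 2: -ooo-oo-oooooo
step 3: o-ooo-oo-ooooo
step 4: oo-ooo-oo-oooo
step 5: ooo-ooo-oo-ooo
step 6: oooo-ooo-oo-oo
step 7: ooooo-ooo-oo-o
step 8: oooooo-ooo-oo-
step 9: -oooooo-ooo-oo
step 10: o-oooooo-ooo-o
step 11: oo-oooooo-ooo-
step 12: -oo-oooooo-ooo
step 13: o-oo-oooooo-oo
step 14: oo-oo-oooooo-o

14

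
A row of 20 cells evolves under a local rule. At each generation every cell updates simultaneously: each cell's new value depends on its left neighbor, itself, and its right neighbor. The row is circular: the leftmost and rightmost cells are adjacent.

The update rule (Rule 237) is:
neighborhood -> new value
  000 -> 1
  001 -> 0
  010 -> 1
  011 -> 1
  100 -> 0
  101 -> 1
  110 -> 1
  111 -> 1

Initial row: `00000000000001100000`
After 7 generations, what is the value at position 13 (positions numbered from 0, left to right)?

1

generation 1: 11111111111101101111
generation 2: 11111111111111111111
generation 3: 11111111111111111111  (fixed point — unchanged through generation 7)
position 13 holds 1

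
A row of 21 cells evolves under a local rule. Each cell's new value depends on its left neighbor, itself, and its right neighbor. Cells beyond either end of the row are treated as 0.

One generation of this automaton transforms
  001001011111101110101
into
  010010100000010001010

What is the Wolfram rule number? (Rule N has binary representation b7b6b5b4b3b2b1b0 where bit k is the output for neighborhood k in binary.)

34

position 8: 111 → 0  (bit 7 = 0)
position 12: 110 → 0  (bit 6 = 0)
position 6: 101 → 1  (bit 5 = 1)
position 3: 100 → 0  (bit 4 = 0)
position 7: 011 → 0  (bit 3 = 0)
position 2: 010 → 0  (bit 2 = 0)
position 1: 001 → 1  (bit 1 = 1)
position 0: 000 → 0  (bit 0 = 0)
bits b7..b0 = 00100010 = 34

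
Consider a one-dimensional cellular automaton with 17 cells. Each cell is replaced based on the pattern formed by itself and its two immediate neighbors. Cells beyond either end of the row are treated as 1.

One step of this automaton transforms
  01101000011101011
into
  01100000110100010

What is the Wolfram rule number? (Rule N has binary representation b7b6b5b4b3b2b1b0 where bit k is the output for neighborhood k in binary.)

74

position 10: 111 → 0  (bit 7 = 0)
position 2: 110 → 1  (bit 6 = 1)
position 0: 101 → 0  (bit 5 = 0)
position 5: 100 → 0  (bit 4 = 0)
position 1: 011 → 1  (bit 3 = 1)
position 4: 010 → 0  (bit 2 = 0)
position 8: 001 → 1  (bit 1 = 1)
position 6: 000 → 0  (bit 0 = 0)
bits b7..b0 = 01001010 = 74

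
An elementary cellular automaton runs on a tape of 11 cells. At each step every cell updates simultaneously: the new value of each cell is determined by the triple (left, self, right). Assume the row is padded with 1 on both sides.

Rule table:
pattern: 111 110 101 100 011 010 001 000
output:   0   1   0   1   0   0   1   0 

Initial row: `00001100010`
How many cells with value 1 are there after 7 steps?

4

step 1: 10010110100
step 2: 11100010011
step 3: 00110101100
step 4: 11010000111
step 5: 01001001000
step 6: 00110110101
step 7: 11010010000
count of 1: 4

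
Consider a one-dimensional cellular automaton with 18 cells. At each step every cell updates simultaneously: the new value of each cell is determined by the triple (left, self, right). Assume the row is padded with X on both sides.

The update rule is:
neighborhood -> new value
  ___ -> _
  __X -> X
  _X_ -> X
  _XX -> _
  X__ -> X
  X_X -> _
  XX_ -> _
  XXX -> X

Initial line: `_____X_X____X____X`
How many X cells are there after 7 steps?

9

X___XX_XX__XXX__X_
_X_X_____XX_X_XXX_
_X_XX___X___X__X__
_X___X_XXX_XXXXXXX
_XX_XX__X___XXXXXX
______XXXX_X_XXXXX
X____X_XX__X__XXXX
count of X: 9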